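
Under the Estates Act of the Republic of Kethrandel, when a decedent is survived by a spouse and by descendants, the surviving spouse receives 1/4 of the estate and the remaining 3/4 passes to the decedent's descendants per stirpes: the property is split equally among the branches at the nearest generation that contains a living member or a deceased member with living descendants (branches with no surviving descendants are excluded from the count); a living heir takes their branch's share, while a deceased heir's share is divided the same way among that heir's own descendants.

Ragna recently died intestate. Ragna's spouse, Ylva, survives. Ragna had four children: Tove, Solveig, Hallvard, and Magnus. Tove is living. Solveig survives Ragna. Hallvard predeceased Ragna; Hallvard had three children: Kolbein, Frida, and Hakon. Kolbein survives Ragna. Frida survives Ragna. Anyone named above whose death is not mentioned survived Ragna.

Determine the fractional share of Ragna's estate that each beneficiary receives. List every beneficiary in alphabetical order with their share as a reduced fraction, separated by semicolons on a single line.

Ylva, as surviving spouse, takes 1/4.
The remaining 3/4 passes to Ragna's descendants per stirpes.
The 3/4 is divided into 4 equal shares of 3/16 among Tove, Solveig, Hallvard, Magnus.
Tove is living and takes 3/16.
Solveig is living and takes 3/16.
Hallvard predeceased; the 3/16 allotted to Hallvard's branch passes to Hallvard's issue by representation.
The 3/16 is divided into 3 equal shares of 1/16 among Kolbein, Frida, Hakon.
Kolbein is living and takes 1/16.
Frida is living and takes 1/16.
Hakon is living and takes 1/16.
Magnus is living and takes 3/16.

Frida 1/16; Hakon 1/16; Kolbein 1/16; Magnus 3/16; Solveig 3/16; Tove 3/16; Ylva 1/4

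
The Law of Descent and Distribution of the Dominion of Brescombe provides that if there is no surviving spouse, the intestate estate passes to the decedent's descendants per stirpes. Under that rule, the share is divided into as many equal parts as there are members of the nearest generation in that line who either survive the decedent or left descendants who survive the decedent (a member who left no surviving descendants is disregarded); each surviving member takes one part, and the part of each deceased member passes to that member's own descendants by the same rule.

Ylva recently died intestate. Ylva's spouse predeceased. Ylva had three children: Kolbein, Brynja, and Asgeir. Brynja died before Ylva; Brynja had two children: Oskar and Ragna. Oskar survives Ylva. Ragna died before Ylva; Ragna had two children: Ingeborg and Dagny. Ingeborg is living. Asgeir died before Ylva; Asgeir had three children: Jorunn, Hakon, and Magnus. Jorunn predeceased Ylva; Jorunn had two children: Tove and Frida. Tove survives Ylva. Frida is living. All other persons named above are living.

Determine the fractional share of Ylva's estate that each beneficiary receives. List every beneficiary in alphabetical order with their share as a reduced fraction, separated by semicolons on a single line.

There is no surviving spouse, so the entire estate passes to Ylva's descendants per stirpes.
The estate is divided into 3 equal shares of 1/3 among Kolbein, Brynja, Asgeir.
Kolbein is living and takes 1/3.
Brynja predeceased; the 1/3 allotted to Brynja's branch passes to Brynja's issue by representation.
The 1/3 is divided into 2 equal shares of 1/6 among Oskar, Ragna.
Oskar is living and takes 1/6.
Ragna predeceased; the 1/6 allotted to Ragna's branch passes to Ragna's issue by representation.
The 1/6 is divided into 2 equal shares of 1/12 among Ingeborg, Dagny.
Ingeborg is living and takes 1/12.
Dagny is living and takes 1/12.
Asgeir predeceased; the 1/3 allotted to Asgeir's branch passes to Asgeir's issue by representation.
The 1/3 is divided into 3 equal shares of 1/9 among Jorunn, Hakon, Magnus.
Jorunn predeceased; the 1/9 allotted to Jorunn's branch passes to Jorunn's issue by representation.
The 1/9 is divided into 2 equal shares of 1/18 among Tove, Frida.
Tove is living and takes 1/18.
Frida is living and takes 1/18.
Hakon is living and takes 1/9.
Magnus is living and takes 1/9.

Dagny 1/12; Frida 1/18; Hakon 1/9; Ingeborg 1/12; Kolbein 1/3; Magnus 1/9; Oskar 1/6; Tove 1/18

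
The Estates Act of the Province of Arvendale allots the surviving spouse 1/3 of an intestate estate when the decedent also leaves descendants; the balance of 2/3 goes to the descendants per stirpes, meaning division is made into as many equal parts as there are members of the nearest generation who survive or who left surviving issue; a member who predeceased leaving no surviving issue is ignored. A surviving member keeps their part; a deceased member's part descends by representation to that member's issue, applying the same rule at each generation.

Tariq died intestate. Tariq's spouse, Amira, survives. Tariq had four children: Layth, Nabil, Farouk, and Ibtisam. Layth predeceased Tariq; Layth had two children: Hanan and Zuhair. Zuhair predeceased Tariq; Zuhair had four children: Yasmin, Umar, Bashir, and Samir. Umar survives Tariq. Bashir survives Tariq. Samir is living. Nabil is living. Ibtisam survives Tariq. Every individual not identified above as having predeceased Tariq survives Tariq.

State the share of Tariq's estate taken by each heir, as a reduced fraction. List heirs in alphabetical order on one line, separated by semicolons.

Amira, as surviving spouse, takes 1/3.
The remaining 2/3 passes to Tariq's descendants per stirpes.
The 2/3 is divided into 4 equal shares of 1/6 among Layth, Nabil, Farouk, Ibtisam.
Layth predeceased; the 1/6 allotted to Layth's branch passes to Layth's issue by representation.
The 1/6 is divided into 2 equal shares of 1/12 among Hanan, Zuhair.
Hanan is living and takes 1/12.
Zuhair predeceased; the 1/12 allotted to Zuhair's branch passes to Zuhair's issue by representation.
The 1/12 is divided into 4 equal shares of 1/48 among Yasmin, Umar, Bashir, Samir.
Yasmin is living and takes 1/48.
Umar is living and takes 1/48.
Bashir is living and takes 1/48.
Samir is living and takes 1/48.
Nabil is living and takes 1/6.
Farouk is living and takes 1/6.
Ibtisam is living and takes 1/6.

Amira 1/3; Bashir 1/48; Farouk 1/6; Hanan 1/12; Ibtisam 1/6; Nabil 1/6; Samir 1/48; Umar 1/48; Yasmin 1/48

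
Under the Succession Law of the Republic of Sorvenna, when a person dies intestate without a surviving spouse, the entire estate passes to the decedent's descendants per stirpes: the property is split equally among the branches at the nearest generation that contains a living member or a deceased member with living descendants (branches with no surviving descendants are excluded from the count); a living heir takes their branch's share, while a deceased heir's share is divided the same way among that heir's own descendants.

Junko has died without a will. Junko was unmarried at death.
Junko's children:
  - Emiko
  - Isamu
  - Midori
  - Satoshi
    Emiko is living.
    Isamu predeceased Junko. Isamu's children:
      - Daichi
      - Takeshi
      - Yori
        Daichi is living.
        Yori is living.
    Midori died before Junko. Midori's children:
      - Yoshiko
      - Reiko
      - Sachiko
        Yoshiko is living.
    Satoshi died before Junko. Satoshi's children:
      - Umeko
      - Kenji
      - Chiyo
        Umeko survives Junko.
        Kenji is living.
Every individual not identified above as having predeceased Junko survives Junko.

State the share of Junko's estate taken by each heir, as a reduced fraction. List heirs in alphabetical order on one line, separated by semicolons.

Chiyo 1/12; Daichi 1/12; Emiko 1/4; Kenji 1/12; Reiko 1/12; Sachiko 1/12; Takeshi 1/12; Umeko 1/12; Yori 1/12; Yoshiko 1/12

There is no surviving spouse, so the entire estate passes to Junko's descendants per stirpes.
The estate is divided into 4 equal shares of 1/4 among Emiko, Isamu, Midori, Satoshi.
Emiko is living and takes 1/4.
Isamu predeceased; the 1/4 allotted to Isamu's branch passes to Isamu's issue by representation.
The 1/4 is divided into 3 equal shares of 1/12 among Daichi, Takeshi, Yori.
Daichi is living and takes 1/12.
Takeshi is living and takes 1/12.
Yori is living and takes 1/12.
Midori predeceased; the 1/4 allotted to Midori's branch passes to Midori's issue by representation.
The 1/4 is divided into 3 equal shares of 1/12 among Yoshiko, Reiko, Sachiko.
Yoshiko is living and takes 1/12.
Reiko is living and takes 1/12.
Sachiko is living and takes 1/12.
Satoshi predeceased; the 1/4 allotted to Satoshi's branch passes to Satoshi's issue by representation.
The 1/4 is divided into 3 equal shares of 1/12 among Umeko, Kenji, Chiyo.
Umeko is living and takes 1/12.
Kenji is living and takes 1/12.
Chiyo is living and takes 1/12.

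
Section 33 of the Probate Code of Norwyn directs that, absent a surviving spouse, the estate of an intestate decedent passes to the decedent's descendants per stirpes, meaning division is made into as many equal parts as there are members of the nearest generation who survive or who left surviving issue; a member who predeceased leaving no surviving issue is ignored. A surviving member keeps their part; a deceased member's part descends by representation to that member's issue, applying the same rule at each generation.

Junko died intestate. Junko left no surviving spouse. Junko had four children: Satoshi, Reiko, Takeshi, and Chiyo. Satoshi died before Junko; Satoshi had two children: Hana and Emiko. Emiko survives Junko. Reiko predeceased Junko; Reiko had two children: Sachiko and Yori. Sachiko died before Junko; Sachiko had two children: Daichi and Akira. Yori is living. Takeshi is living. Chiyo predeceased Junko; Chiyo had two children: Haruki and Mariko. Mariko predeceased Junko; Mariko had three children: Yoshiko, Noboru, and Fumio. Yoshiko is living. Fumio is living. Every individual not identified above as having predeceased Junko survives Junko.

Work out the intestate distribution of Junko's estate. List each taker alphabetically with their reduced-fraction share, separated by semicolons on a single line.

There is no surviving spouse, so the entire estate passes to Junko's descendants per stirpes.
The estate is divided into 4 equal shares of 1/4 among Satoshi, Reiko, Takeshi, Chiyo.
Satoshi predeceased; the 1/4 allotted to Satoshi's branch passes to Satoshi's issue by representation.
The 1/4 is divided into 2 equal shares of 1/8 among Hana, Emiko.
Hana is living and takes 1/8.
Emiko is living and takes 1/8.
Reiko predeceased; the 1/4 allotted to Reiko's branch passes to Reiko's issue by representation.
The 1/4 is divided into 2 equal shares of 1/8 among Sachiko, Yori.
Sachiko predeceased; the 1/8 allotted to Sachiko's branch passes to Sachiko's issue by representation.
The 1/8 is divided into 2 equal shares of 1/16 among Daichi, Akira.
Daichi is living and takes 1/16.
Akira is living and takes 1/16.
Yori is living and takes 1/8.
Takeshi is living and takes 1/4.
Chiyo predeceased; the 1/4 allotted to Chiyo's branch passes to Chiyo's issue by representation.
The 1/4 is divided into 2 equal shares of 1/8 among Haruki, Mariko.
Haruki is living and takes 1/8.
Mariko predeceased; the 1/8 allotted to Mariko's branch passes to Mariko's issue by representation.
The 1/8 is divided into 3 equal shares of 1/24 among Yoshiko, Noboru, Fumio.
Yoshiko is living and takes 1/24.
Noboru is living and takes 1/24.
Fumio is living and takes 1/24.

Akira 1/16; Daichi 1/16; Emiko 1/8; Fumio 1/24; Hana 1/8; Haruki 1/8; Noboru 1/24; Takeshi 1/4; Yori 1/8; Yoshiko 1/24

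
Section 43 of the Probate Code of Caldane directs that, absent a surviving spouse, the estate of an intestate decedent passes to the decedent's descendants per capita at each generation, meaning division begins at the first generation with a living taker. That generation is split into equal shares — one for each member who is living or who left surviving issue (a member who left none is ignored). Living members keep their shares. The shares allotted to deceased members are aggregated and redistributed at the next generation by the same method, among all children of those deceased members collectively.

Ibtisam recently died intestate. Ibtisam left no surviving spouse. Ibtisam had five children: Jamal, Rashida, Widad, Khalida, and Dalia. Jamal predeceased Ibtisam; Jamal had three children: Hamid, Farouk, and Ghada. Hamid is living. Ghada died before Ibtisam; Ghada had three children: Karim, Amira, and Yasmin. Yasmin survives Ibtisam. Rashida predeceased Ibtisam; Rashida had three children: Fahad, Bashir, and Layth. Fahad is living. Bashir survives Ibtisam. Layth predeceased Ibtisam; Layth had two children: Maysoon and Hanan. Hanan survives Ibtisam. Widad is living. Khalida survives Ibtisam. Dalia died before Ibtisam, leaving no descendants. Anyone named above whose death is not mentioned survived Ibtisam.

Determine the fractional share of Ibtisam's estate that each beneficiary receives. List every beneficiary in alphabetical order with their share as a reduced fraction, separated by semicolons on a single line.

There is no surviving spouse, so the entire estate passes to Ibtisam's descendants per capita at each generation.
At generation 1 (Jamal, Rashida, Widad, Khalida) there are 4 shares of (1)/4 = 1/4 each.
Living: Widad and Khalida — each takes 1/4.
Deceased: Jamal and Rashida. Their combined 1/2 is pooled and carried to generation 2.
At generation 2 (Hamid, Farouk, Ghada, Fahad, Bashir, Layth) there are 6 shares of (1/2)/6 = 1/12 each.
Living: Hamid, Farouk, Fahad, and Bashir — each takes 1/12.
Deceased: Ghada and Layth. Their combined 1/6 is pooled and carried to generation 3.
At generation 3 (Karim, Amira, Yasmin, Maysoon, Hanan) there are 5 shares of (1/6)/5 = 1/30 each.
Living: Karim, Amira, Yasmin, Maysoon, and Hanan — each takes 1/30.

Amira 1/30; Bashir 1/12; Fahad 1/12; Farouk 1/12; Hamid 1/12; Hanan 1/30; Karim 1/30; Khalida 1/4; Maysoon 1/30; Widad 1/4; Yasmin 1/30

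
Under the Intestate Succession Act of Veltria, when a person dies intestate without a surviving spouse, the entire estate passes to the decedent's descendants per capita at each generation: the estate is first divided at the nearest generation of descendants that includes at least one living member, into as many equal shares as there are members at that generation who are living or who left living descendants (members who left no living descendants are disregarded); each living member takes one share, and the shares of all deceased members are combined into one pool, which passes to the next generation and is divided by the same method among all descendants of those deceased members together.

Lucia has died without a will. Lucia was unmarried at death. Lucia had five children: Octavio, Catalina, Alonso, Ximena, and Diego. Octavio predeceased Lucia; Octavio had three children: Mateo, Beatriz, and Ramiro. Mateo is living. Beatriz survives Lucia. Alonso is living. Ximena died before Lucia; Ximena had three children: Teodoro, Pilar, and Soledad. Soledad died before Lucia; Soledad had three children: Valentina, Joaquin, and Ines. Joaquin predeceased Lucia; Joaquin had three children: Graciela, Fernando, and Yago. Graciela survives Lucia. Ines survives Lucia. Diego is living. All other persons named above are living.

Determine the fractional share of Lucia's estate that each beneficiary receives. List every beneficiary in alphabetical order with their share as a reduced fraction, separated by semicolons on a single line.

There is no surviving spouse, so the entire estate passes to Lucia's descendants per capita at each generation.
At generation 1 (Octavio, Catalina, Alonso, Ximena, Diego) there are 5 shares of (1)/5 = 1/5 each.
Living: Catalina, Alonso, and Diego — each takes 1/5.
Deceased: Octavio and Ximena. Their combined 2/5 is pooled and carried to generation 2.
At generation 2 (Mateo, Beatriz, Ramiro, Teodoro, Pilar, Soledad) there are 6 shares of (2/5)/6 = 1/15 each.
Living: Mateo, Beatriz, Ramiro, Teodoro, and Pilar — each takes 1/15.
Deceased: Soledad. That 1/15 share is carried to generation 3.
At generation 3 (Valentina, Joaquin, Ines) there are 3 shares of (1/15)/3 = 1/45 each.
Living: Valentina and Ines — each takes 1/45.
Deceased: Joaquin. That 1/45 share is carried to generation 4.
At generation 4 (Graciela, Fernando, Yago) there are 3 shares of (1/45)/3 = 1/135 each.
Living: Graciela, Fernando, and Yago — each takes 1/135.

Alonso 1/5; Beatriz 1/15; Catalina 1/5; Diego 1/5; Fernando 1/135; Graciela 1/135; Ines 1/45; Mateo 1/15; Pilar 1/15; Ramiro 1/15; Teodoro 1/15; Valentina 1/45; Yago 1/135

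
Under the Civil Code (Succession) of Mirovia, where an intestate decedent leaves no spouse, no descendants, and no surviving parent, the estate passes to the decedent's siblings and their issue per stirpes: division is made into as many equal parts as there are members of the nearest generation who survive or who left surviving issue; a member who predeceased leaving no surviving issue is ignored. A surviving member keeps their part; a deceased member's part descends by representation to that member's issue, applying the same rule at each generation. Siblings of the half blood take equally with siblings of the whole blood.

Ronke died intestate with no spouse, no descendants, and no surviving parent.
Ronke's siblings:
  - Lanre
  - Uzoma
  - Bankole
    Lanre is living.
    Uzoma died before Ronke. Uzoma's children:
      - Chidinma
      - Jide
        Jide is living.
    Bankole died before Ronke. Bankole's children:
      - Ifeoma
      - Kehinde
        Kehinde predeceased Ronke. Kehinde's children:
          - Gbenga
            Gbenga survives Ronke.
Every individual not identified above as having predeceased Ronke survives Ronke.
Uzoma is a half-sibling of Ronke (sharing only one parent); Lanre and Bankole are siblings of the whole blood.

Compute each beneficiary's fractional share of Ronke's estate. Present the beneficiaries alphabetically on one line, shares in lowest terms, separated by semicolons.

No spouse, descendants, or parent survives, so the estate passes to Ronke's siblings per stirpes.
Half-blood and whole-blood siblings take equally under the stated rule.
The estate is divided into 3 equal shares of 1/3 among Lanre, Uzoma, Bankole.
Lanre is living and takes 1/3.
Uzoma predeceased; the 1/3 allotted to Uzoma's branch passes to Uzoma's issue by representation.
The 1/3 is divided into 2 equal shares of 1/6 among Chidinma, Jide.
Chidinma is living and takes 1/6.
Jide is living and takes 1/6.
Bankole predeceased; the 1/3 allotted to Bankole's branch passes to Bankole's issue by representation.
The 1/3 is divided into 2 equal shares of 1/6 among Ifeoma, Kehinde.
Ifeoma is living and takes 1/6.
Kehinde predeceased; the 1/6 allotted to Kehinde's branch passes to Kehinde's issue by representation.
Gbenga is the sole taker at this level and receives the full 1/6.

Chidinma 1/6; Gbenga 1/6; Ifeoma 1/6; Jide 1/6; Lanre 1/3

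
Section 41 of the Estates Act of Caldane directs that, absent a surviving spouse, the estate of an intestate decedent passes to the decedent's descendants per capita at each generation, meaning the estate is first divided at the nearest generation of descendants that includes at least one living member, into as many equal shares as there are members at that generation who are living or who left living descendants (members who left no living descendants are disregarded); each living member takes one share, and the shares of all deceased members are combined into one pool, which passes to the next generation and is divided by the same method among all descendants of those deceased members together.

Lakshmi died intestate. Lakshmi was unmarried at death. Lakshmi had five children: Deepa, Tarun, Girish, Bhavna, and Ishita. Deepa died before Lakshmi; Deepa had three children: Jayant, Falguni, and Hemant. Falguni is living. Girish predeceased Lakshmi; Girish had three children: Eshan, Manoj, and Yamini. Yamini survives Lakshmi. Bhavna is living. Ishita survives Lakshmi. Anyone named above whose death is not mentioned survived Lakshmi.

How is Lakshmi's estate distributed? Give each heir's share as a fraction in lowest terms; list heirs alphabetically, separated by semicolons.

There is no surviving spouse, so the entire estate passes to Lakshmi's descendants per capita at each generation.
At generation 1 (Deepa, Tarun, Girish, Bhavna, Ishita) there are 5 shares of (1)/5 = 1/5 each.
Living: Tarun, Bhavna, and Ishita — each takes 1/5.
Deceased: Deepa and Girish. Their combined 2/5 is pooled and carried to generation 2.
At generation 2 (Jayant, Falguni, Hemant, Eshan, Manoj, Yamini) there are 6 shares of (2/5)/6 = 1/15 each.
Living: Jayant, Falguni, Hemant, Eshan, Manoj, and Yamini — each takes 1/15.

Bhavna 1/5; Eshan 1/15; Falguni 1/15; Hemant 1/15; Ishita 1/5; Jayant 1/15; Manoj 1/15; Tarun 1/5; Yamini 1/15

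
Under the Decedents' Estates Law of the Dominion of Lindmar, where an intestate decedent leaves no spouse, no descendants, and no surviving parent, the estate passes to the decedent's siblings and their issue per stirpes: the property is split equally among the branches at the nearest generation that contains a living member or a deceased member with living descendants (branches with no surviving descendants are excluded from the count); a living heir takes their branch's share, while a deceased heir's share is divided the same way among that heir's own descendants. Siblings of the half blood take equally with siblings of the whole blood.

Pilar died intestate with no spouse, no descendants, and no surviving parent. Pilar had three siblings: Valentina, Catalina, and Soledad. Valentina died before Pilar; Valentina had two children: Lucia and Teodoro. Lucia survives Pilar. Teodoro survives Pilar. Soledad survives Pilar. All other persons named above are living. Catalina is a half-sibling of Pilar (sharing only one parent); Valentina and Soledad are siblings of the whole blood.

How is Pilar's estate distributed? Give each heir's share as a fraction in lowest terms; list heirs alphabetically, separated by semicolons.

No spouse, descendants, or parent survives, so the estate passes to Pilar's siblings per stirpes.
Half-blood and whole-blood siblings take equally under the stated rule.
The estate is divided into 3 equal shares of 1/3 among Valentina, Catalina, Soledad.
Valentina predeceased; the 1/3 allotted to Valentina's branch passes to Valentina's issue by representation.
The 1/3 is divided into 2 equal shares of 1/6 among Lucia, Teodoro.
Lucia is living and takes 1/6.
Teodoro is living and takes 1/6.
Catalina is living and takes 1/3.
Soledad is living and takes 1/3.

Catalina 1/3; Lucia 1/6; Soledad 1/3; Teodoro 1/6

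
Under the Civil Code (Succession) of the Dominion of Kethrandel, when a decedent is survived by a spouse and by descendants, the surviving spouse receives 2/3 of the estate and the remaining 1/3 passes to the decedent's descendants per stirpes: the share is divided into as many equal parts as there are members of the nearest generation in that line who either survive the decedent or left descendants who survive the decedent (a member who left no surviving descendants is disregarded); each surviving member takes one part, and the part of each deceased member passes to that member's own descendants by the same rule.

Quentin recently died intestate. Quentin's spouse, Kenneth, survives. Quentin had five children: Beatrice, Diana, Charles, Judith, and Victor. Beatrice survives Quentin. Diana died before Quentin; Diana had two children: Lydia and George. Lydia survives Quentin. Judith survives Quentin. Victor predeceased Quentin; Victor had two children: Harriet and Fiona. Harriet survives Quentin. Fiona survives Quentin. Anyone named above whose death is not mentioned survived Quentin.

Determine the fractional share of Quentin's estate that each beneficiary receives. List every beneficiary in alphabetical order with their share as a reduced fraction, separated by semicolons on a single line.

Beatrice 1/15; Charles 1/15; Fiona 1/30; George 1/30; Harriet 1/30; Judith 1/15; Kenneth 2/3; Lydia 1/30

Kenneth, as surviving spouse, takes 2/3.
The remaining 1/3 passes to Quentin's descendants per stirpes.
The 1/3 is divided into 5 equal shares of 1/15 among Beatrice, Diana, Charles, Judith, Victor.
Beatrice is living and takes 1/15.
Diana predeceased; the 1/15 allotted to Diana's branch passes to Diana's issue by representation.
The 1/15 is divided into 2 equal shares of 1/30 among Lydia, George.
Lydia is living and takes 1/30.
George is living and takes 1/30.
Charles is living and takes 1/15.
Judith is living and takes 1/15.
Victor predeceased; the 1/15 allotted to Victor's branch passes to Victor's issue by representation.
The 1/15 is divided into 2 equal shares of 1/30 among Harriet, Fiona.
Harriet is living and takes 1/30.
Fiona is living and takes 1/30.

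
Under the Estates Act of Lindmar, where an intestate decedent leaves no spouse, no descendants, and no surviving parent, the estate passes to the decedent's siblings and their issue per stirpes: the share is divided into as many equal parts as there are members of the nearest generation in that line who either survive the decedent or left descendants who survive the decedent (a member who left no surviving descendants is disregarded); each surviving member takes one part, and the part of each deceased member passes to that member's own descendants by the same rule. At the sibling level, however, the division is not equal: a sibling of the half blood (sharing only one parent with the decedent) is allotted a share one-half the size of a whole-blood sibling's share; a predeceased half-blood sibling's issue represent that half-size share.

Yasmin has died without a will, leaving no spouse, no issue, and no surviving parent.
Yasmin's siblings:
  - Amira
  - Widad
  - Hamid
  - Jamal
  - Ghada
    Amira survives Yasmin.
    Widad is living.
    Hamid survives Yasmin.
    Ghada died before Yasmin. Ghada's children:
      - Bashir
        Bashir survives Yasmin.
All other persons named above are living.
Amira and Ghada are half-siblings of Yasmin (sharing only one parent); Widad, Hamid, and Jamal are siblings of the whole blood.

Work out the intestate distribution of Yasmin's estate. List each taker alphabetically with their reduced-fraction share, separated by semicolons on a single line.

No spouse, descendants, or parent survives, so the estate passes to Yasmin's siblings per stirpes.
Half-blood siblings count for one-half the weight of whole-blood siblings at the initial division.
Dividing 1 in proportion to weights (total weight 4): Amira (weight 1/2) → 1/8; Widad (weight 1) → 1/4; Hamid (weight 1) → 1/4; Jamal (weight 1) → 1/4; Ghada (weight 1/2) → 1/8.
Amira is living and takes 1/8.
Widad is living and takes 1/4.
Hamid is living and takes 1/4.
Jamal is living and takes 1/4.
Ghada predeceased; the 1/8 allotted to Ghada's branch passes to Ghada's issue by representation.
Bashir is the sole taker at this level and receives the full 1/8.

Amira 1/8; Bashir 1/8; Hamid 1/4; Jamal 1/4; Widad 1/4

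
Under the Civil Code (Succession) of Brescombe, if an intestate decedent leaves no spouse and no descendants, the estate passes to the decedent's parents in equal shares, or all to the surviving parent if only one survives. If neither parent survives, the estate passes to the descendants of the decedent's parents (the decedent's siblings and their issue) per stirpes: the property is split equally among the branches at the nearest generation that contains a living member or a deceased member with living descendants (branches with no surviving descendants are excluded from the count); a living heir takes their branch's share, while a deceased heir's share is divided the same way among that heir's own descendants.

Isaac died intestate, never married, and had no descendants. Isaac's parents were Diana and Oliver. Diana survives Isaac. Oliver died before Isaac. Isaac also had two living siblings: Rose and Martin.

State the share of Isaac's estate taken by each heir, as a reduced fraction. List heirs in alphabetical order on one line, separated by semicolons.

Diana 1

Only one parent, Diana, survives, so Diana takes the entire estate. The siblings take nothing because a surviving parent has priority.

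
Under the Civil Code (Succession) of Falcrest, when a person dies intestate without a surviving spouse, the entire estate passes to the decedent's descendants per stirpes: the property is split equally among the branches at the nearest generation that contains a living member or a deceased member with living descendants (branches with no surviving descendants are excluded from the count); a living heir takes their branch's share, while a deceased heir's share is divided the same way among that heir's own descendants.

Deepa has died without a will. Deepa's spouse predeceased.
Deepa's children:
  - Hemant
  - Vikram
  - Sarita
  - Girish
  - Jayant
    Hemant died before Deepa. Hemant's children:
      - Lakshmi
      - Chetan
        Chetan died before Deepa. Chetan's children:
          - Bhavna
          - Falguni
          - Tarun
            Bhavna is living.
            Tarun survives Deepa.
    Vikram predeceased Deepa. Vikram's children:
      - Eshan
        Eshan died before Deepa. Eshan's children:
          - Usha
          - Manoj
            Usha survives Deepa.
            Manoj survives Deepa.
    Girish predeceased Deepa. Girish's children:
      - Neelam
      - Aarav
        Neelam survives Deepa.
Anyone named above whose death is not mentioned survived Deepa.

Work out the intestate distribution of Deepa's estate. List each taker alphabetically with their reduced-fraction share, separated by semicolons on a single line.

There is no surviving spouse, so the entire estate passes to Deepa's descendants per stirpes.
The estate is divided into 5 equal shares of 1/5 among Hemant, Vikram, Sarita, Girish, Jayant.
Hemant predeceased; the 1/5 allotted to Hemant's branch passes to Hemant's issue by representation.
The 1/5 is divided into 2 equal shares of 1/10 among Lakshmi, Chetan.
Lakshmi is living and takes 1/10.
Chetan predeceased; the 1/10 allotted to Chetan's branch passes to Chetan's issue by representation.
The 1/10 is divided into 3 equal shares of 1/30 among Bhavna, Falguni, Tarun.
Bhavna is living and takes 1/30.
Falguni is living and takes 1/30.
Tarun is living and takes 1/30.
Vikram predeceased; the 1/5 allotted to Vikram's branch passes to Vikram's issue by representation.
Eshan's line is the sole branch at this level, so the full 1/5 passes to Eshan's issue by representation.
The 1/5 is divided into 2 equal shares of 1/10 among Usha, Manoj.
Usha is living and takes 1/10.
Manoj is living and takes 1/10.
Sarita is living and takes 1/5.
Girish predeceased; the 1/5 allotted to Girish's branch passes to Girish's issue by representation.
The 1/5 is divided into 2 equal shares of 1/10 among Neelam, Aarav.
Neelam is living and takes 1/10.
Aarav is living and takes 1/10.
Jayant is living and takes 1/5.

Aarav 1/10; Bhavna 1/30; Falguni 1/30; Jayant 1/5; Lakshmi 1/10; Manoj 1/10; Neelam 1/10; Sarita 1/5; Tarun 1/30; Usha 1/10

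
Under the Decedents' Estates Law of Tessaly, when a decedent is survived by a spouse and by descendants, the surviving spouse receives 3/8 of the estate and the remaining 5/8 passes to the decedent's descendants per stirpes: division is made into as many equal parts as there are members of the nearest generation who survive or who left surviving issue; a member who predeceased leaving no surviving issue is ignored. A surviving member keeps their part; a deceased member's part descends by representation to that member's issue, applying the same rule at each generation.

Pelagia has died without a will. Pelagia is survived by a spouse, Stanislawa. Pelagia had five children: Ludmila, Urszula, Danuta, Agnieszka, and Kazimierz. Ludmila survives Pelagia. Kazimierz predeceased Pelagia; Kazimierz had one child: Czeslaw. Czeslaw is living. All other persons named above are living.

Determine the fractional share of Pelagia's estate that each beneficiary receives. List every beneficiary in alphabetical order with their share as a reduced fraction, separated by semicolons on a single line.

Agnieszka 1/8; Czeslaw 1/8; Danuta 1/8; Ludmila 1/8; Stanislawa 3/8; Urszula 1/8

Stanislawa, as surviving spouse, takes 3/8.
The remaining 5/8 passes to Pelagia's descendants per stirpes.
The 5/8 is divided into 5 equal shares of 1/8 among Ludmila, Urszula, Danuta, Agnieszka, Kazimierz.
Ludmila is living and takes 1/8.
Urszula is living and takes 1/8.
Danuta is living and takes 1/8.
Agnieszka is living and takes 1/8.
Kazimierz predeceased; the 1/8 allotted to Kazimierz's branch passes to Kazimierz's issue by representation.
Czeslaw is the sole taker at this level and receives the full 1/8.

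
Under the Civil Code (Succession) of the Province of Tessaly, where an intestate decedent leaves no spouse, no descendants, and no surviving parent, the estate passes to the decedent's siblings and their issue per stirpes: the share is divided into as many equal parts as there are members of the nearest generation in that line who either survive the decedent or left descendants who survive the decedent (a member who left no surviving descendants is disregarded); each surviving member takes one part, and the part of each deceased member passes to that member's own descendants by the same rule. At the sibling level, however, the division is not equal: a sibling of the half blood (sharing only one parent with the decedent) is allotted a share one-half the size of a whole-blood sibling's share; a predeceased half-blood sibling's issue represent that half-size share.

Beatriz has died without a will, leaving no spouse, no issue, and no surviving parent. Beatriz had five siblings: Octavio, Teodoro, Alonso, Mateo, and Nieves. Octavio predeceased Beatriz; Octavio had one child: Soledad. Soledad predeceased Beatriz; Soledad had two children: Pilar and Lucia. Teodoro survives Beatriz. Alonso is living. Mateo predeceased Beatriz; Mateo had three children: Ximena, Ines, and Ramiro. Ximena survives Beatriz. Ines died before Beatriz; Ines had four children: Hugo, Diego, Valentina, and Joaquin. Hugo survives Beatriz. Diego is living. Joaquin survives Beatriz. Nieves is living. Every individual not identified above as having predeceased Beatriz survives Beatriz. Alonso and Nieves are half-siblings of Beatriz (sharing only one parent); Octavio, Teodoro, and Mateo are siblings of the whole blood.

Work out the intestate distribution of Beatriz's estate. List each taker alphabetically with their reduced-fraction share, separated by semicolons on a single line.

Alonso 1/8; Diego 1/48; Hugo 1/48; Joaquin 1/48; Lucia 1/8; Nieves 1/8; Pilar 1/8; Ramiro 1/12; Teodoro 1/4; Valentina 1/48; Ximena 1/12

No spouse, descendants, or parent survives, so the estate passes to Beatriz's siblings per stirpes.
Half-blood siblings count for one-half the weight of whole-blood siblings at the initial division.
Dividing 1 in proportion to weights (total weight 4): Octavio (weight 1) → 1/4; Teodoro (weight 1) → 1/4; Alonso (weight 1/2) → 1/8; Mateo (weight 1) → 1/4; Nieves (weight 1/2) → 1/8.
Octavio predeceased; the 1/4 allotted to Octavio's branch passes to Octavio's issue by representation.
Soledad's line is the sole branch at this level, so the full 1/4 passes to Soledad's issue by representation.
The 1/4 is divided into 2 equal shares of 1/8 among Pilar, Lucia.
Pilar is living and takes 1/8.
Lucia is living and takes 1/8.
Teodoro is living and takes 1/4.
Alonso is living and takes 1/8.
Mateo predeceased; the 1/4 allotted to Mateo's branch passes to Mateo's issue by representation.
The 1/4 is divided into 3 equal shares of 1/12 among Ximena, Ines, Ramiro.
Ximena is living and takes 1/12.
Ines predeceased; the 1/12 allotted to Ines's branch passes to Ines's issue by representation.
The 1/12 is divided into 4 equal shares of 1/48 among Hugo, Diego, Valentina, Joaquin.
Hugo is living and takes 1/48.
Diego is living and takes 1/48.
Valentina is living and takes 1/48.
Joaquin is living and takes 1/48.
Ramiro is living and takes 1/12.
Nieves is living and takes 1/8.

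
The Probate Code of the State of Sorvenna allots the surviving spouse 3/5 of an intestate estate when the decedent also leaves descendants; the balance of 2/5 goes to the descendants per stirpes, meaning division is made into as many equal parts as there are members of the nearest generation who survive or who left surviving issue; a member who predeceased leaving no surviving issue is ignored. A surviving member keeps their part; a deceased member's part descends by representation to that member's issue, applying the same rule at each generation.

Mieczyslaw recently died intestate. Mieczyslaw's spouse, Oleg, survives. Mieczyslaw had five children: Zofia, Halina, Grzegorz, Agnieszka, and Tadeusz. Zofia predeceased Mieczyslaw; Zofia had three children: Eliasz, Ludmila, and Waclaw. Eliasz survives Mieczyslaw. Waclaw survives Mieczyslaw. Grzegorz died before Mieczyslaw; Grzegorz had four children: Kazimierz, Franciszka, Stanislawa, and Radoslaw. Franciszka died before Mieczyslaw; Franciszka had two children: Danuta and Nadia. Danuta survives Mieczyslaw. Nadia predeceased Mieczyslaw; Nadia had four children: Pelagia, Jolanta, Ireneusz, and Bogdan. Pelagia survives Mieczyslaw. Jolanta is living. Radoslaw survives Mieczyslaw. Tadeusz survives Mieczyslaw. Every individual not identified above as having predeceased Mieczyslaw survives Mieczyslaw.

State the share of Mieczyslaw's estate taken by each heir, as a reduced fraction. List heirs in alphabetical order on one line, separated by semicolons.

Oleg, as surviving spouse, takes 3/5.
The remaining 2/5 passes to Mieczyslaw's descendants per stirpes.
The 2/5 is divided into 5 equal shares of 2/25 among Zofia, Halina, Grzegorz, Agnieszka, Tadeusz.
Zofia predeceased; the 2/25 allotted to Zofia's branch passes to Zofia's issue by representation.
The 2/25 is divided into 3 equal shares of 2/75 among Eliasz, Ludmila, Waclaw.
Eliasz is living and takes 2/75.
Ludmila is living and takes 2/75.
Waclaw is living and takes 2/75.
Halina is living and takes 2/25.
Grzegorz predeceased; the 2/25 allotted to Grzegorz's branch passes to Grzegorz's issue by representation.
The 2/25 is divided into 4 equal shares of 1/50 among Kazimierz, Franciszka, Stanislawa, Radoslaw.
Kazimierz is living and takes 1/50.
Franciszka predeceased; the 1/50 allotted to Franciszka's branch passes to Franciszka's issue by representation.
The 1/50 is divided into 2 equal shares of 1/100 among Danuta, Nadia.
Danuta is living and takes 1/100.
Nadia predeceased; the 1/100 allotted to Nadia's branch passes to Nadia's issue by representation.
The 1/100 is divided into 4 equal shares of 1/400 among Pelagia, Jolanta, Ireneusz, Bogdan.
Pelagia is living and takes 1/400.
Jolanta is living and takes 1/400.
Ireneusz is living and takes 1/400.
Bogdan is living and takes 1/400.
Stanislawa is living and takes 1/50.
Radoslaw is living and takes 1/50.
Agnieszka is living and takes 2/25.
Tadeusz is living and takes 2/25.

Agnieszka 2/25; Bogdan 1/400; Danuta 1/100; Eliasz 2/75; Halina 2/25; Ireneusz 1/400; Jolanta 1/400; Kazimierz 1/50; Ludmila 2/75; Oleg 3/5; Pelagia 1/400; Radoslaw 1/50; Stanislawa 1/50; Tadeusz 2/25; Waclaw 2/75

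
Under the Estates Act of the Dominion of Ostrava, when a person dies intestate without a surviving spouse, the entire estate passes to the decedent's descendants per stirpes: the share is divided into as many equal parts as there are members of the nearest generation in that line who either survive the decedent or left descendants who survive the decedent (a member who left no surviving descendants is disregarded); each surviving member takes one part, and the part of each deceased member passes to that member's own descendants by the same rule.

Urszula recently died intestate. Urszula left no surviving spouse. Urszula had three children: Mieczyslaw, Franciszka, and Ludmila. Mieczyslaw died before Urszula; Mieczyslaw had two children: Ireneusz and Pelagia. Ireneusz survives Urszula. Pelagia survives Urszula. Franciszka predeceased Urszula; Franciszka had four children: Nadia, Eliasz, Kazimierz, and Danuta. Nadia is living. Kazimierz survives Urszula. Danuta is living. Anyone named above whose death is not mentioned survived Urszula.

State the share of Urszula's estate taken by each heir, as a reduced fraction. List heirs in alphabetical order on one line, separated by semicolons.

There is no surviving spouse, so the entire estate passes to Urszula's descendants per stirpes.
The estate is divided into 3 equal shares of 1/3 among Mieczyslaw, Franciszka, Ludmila.
Mieczyslaw predeceased; the 1/3 allotted to Mieczyslaw's branch passes to Mieczyslaw's issue by representation.
The 1/3 is divided into 2 equal shares of 1/6 among Ireneusz, Pelagia.
Ireneusz is living and takes 1/6.
Pelagia is living and takes 1/6.
Franciszka predeceased; the 1/3 allotted to Franciszka's branch passes to Franciszka's issue by representation.
The 1/3 is divided into 4 equal shares of 1/12 among Nadia, Eliasz, Kazimierz, Danuta.
Nadia is living and takes 1/12.
Eliasz is living and takes 1/12.
Kazimierz is living and takes 1/12.
Danuta is living and takes 1/12.
Ludmila is living and takes 1/3.

Danuta 1/12; Eliasz 1/12; Ireneusz 1/6; Kazimierz 1/12; Ludmila 1/3; Nadia 1/12; Pelagia 1/6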